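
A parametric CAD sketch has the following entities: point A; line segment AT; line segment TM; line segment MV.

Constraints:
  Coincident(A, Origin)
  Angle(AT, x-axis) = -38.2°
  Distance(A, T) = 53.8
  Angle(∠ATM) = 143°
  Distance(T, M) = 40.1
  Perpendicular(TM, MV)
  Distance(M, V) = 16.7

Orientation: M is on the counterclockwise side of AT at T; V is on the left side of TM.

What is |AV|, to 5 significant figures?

84.533

A is at the origin; AT runs at -38.2° with length 53.8, so T = 53.8·(cos -38.2°, sin -38.2°) = (42.279, -33.270). ∠ATM = 143.0°, so TM runs at -38.2° + (180° − 143.0°) = -1.2000° from the x-axis; with |TM| = 40.1, M = T + 40.1·(cos -1.2000°, sin -1.2000°) = (82.370, -34.110). TM is perpendicular to MV; with |MV| = 16.7 on the left of TM, V = M + 16.7·(0.020942, 0.99978) = (82.720, -17.414). Then |AV| = |V − A| = 84.533.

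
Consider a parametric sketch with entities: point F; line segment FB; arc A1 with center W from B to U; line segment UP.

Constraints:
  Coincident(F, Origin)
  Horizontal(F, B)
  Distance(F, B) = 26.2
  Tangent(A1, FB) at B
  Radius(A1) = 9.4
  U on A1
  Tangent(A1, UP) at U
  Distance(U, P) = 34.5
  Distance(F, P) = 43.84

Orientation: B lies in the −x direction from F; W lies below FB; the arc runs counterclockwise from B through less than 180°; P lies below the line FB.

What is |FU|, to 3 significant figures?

36.8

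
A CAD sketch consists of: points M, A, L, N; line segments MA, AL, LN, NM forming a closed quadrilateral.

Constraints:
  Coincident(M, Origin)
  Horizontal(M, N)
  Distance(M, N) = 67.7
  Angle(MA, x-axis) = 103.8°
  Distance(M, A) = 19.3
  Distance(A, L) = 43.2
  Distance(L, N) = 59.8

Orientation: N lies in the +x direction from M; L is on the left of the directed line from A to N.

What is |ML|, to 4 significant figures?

54.21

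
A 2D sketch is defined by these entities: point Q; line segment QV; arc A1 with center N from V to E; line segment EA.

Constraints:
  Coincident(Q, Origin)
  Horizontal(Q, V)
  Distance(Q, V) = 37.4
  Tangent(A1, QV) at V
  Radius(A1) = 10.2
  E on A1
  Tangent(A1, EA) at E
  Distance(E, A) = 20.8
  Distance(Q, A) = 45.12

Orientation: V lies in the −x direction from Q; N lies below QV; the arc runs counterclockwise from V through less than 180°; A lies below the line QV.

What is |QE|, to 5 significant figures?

48.127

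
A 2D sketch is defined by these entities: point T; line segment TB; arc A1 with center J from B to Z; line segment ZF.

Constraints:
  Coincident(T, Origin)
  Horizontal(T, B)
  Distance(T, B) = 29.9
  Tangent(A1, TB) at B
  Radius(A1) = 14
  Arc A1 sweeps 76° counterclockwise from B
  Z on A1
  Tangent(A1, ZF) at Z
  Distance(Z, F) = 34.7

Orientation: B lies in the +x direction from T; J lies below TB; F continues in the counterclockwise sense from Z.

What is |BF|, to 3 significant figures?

49.4

T is at the origin; TB is horizontal with |TB| = 29.9 and B on the +x side, so B = (29.9, 0.00). The tangent condition forces JB to be normal to TB, so J = B + (0, -14) = (29.9, -14.0). On A1, B sits at bearing 90° from J; a 76° counterclockwise sweep puts Z at bearing 166°, so Z = J + 14.0·(cos 166°, sin 166°) = (16.3, -10.6). Tangency of A1 to ZF means the radius JZ is perpendicular to ZF, so ZF runs along (−sin 166°, cos 166°); with |ZF| = 34.7, F = (7.92, -44.3). Then |BF| = |F − B| = 49.4.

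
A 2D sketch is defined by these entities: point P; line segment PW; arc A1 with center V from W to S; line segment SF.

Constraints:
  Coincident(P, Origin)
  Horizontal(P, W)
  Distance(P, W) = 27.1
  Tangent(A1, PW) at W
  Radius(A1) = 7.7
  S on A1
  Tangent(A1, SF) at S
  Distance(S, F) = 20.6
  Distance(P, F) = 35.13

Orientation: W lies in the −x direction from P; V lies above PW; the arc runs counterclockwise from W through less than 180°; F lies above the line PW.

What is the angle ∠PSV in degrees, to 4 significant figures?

154.8°

Checks: |VS| = 7.700 ✓; ∠(VS, SF) = 90.00° ✓; |SF| = 20.60 ✓; |PF| = 35.13 ✓.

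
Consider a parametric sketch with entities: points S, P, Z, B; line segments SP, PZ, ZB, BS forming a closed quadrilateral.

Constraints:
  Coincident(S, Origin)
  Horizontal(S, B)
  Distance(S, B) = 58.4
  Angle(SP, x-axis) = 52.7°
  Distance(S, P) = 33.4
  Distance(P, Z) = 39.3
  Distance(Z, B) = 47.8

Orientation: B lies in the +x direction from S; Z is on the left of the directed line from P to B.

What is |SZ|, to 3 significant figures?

71.6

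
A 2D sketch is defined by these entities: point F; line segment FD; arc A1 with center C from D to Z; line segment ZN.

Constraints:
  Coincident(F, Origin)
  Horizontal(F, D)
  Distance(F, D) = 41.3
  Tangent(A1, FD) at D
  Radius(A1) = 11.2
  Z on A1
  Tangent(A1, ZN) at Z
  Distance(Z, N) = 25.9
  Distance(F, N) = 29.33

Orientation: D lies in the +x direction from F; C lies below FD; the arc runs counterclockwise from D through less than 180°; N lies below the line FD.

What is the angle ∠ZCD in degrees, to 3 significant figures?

51.2°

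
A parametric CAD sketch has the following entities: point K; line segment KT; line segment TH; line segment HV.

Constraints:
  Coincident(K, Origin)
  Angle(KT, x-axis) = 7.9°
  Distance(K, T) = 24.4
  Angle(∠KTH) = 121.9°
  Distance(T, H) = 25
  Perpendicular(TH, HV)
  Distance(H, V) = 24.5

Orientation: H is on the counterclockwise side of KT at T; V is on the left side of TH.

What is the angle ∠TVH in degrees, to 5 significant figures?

45.579°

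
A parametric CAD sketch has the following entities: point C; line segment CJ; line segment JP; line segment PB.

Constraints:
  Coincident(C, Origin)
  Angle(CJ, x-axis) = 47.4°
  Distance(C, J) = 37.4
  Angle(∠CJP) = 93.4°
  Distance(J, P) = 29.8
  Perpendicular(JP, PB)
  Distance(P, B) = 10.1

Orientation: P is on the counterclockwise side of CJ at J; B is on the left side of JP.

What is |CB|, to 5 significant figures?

42.034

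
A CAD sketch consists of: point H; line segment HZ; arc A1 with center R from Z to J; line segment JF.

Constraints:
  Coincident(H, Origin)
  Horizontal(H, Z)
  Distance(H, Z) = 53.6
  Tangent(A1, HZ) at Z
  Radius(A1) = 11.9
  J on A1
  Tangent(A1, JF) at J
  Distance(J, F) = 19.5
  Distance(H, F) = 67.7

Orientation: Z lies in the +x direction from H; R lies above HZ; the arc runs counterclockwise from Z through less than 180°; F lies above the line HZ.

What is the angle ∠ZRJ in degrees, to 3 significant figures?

109°

H is at the origin; H and Z share the same y with |HZ| = 53.6 and Z on the +x side, so Z = (53.6, 0.00). Since A1 is tangent to HZ there, RZ ⟂ HZ, so R = Z + (0, 11.9) = (53.6, 11.9). Since RJ ⟂ JF (tangency), |RF| = √(11.9² + 19.5²) = 22.8 regardless of where J sits on A1. So F lies on both circle(H, 67.7) and circle(R, 22.8); the above-HZ intersection is F = (58.4, 34.2). J is the foot of the tangent from F: J = (64.8, 15.8).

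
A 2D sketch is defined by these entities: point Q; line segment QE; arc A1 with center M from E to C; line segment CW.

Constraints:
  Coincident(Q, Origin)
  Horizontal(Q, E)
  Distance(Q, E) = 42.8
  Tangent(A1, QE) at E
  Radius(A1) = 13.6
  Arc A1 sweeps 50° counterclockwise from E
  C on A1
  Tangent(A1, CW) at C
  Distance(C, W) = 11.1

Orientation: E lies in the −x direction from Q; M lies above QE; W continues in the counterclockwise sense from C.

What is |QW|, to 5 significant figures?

28.564

Q is at the origin; QE is horizontal with |QE| = 42.8 and E on the −x side, so E = (-42.800, 0.0000). Since A1 is tangent to QE there, ME ⟂ QE, so M = E + (0, 13.6) = (-42.800, 13.600). On A1, E sits at bearing -90° from M; a 50° counterclockwise sweep puts C at bearing -40°, so C = M + 13.6·(cos -40°, sin -40°) = (-32.382, 4.8581). Since A1 is tangent to CW there, MC ⟂ CW, so CW runs along (−sin -40°, cos -40°); with |CW| = 11.1, W = (-25.247, 13.361). Then |QW| = |W − Q| = 28.564.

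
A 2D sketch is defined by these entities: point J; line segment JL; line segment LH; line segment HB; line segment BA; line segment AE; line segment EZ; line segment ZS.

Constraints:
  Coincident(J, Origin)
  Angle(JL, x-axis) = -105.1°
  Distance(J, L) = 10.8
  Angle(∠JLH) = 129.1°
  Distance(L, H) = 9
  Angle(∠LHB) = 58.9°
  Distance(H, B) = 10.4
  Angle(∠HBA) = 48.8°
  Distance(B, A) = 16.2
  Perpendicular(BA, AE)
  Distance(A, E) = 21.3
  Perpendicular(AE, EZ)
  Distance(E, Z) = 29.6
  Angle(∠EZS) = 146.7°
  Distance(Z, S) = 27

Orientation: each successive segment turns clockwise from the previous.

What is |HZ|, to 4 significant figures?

24.32

BA is perpendicular to AE, so AE runs at -138.3°; with |AE| = 21.3, E = (-14.88, -30.03). The perpendicularity gives EZ at right angles to AE, so EZ runs at 131.7°; with |EZ| = 29.6, Z = (-34.57, -7.932). Then |HZ| = |Z − H| = 24.32.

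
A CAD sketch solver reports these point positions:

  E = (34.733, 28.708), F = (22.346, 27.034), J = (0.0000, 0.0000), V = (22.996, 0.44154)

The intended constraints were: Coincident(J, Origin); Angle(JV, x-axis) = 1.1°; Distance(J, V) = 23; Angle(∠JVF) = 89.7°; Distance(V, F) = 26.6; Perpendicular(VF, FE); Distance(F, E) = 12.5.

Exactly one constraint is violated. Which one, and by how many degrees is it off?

Perpendicular(VF, FE) — off by 6.30°.

J = (0.00, 0.00) ✓; JV at 1.100° ✓; |JV| = 23.00 ✓; ∠JVF = 89.70° ✓; |VF| = 26.60 ✓; ∠(VF, FE) = 83.70° ✗; |FE| = 12.50 ✓.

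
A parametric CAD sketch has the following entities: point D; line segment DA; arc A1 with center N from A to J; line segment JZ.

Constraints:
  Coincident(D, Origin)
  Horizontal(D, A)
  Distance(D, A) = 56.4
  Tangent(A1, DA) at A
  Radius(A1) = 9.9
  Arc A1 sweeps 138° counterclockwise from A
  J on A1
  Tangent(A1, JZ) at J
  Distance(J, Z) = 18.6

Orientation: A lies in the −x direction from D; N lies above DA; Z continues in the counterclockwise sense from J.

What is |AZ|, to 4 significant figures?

30.56

D is at the origin; D and A share the same y with |DA| = 56.4 and A on the −x side, so A = (-56.40, 0.000). Since A1 is tangent to DA there, NA ⟂ DA, so N = A + (0, 9.9) = (-56.40, 9.900). On A1, A sits at bearing -90° from N; a 138° counterclockwise sweep puts J at bearing 48°, so J = N + 9.9·(cos 48°, sin 48°) = (-49.78, 17.26). Since A1 is tangent to JZ there, NJ ⟂ JZ, so JZ runs along (−sin 48°, cos 48°); with |JZ| = 18.6, Z = (-63.60, 29.70). Then |AZ| = |Z − A| = 30.56.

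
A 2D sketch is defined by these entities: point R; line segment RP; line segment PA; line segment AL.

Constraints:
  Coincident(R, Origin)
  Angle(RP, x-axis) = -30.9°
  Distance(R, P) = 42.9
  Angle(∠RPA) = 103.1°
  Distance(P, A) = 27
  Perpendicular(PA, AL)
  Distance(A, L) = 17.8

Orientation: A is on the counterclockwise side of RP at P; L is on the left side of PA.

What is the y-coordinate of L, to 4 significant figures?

9.756

∠RPA = 103.1°, so PA runs at -30.9° + (180° − 103.1°) = 46.00° from the x-axis; with |PA| = 27.0, A = P + 27.0·(cos 46.00°, sin 46.00°) = (55.57, -2.609). PA ⟂ AL; with |AL| = 17.8 on the left of PA, L = A + 17.8·(-0.7193, 0.6947) = (42.76, 9.756). So L.y = 9.756.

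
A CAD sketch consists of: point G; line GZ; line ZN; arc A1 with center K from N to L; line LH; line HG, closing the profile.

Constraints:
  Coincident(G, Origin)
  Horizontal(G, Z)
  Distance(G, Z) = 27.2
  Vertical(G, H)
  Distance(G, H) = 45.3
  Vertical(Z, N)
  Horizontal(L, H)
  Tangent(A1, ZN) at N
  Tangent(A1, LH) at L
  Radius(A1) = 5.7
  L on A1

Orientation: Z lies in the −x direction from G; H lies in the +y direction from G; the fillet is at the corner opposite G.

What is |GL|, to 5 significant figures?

50.143

The virtual corner opposite G is at (-27.200, 45.300). A1 meets ZN tangentially, so KN is at right angles to ZN and tangency of A1 to LH means the radius KL is perpendicular to LH, with radius 5.7, so the center K sits 5.7 in from both sides at K = (-21.500, 39.600). That places the tangent points at N = (-27.200, 39.600) on ZN and L = (-21.500, 45.300) on LH. Then |GL| = |L − G| = 50.143.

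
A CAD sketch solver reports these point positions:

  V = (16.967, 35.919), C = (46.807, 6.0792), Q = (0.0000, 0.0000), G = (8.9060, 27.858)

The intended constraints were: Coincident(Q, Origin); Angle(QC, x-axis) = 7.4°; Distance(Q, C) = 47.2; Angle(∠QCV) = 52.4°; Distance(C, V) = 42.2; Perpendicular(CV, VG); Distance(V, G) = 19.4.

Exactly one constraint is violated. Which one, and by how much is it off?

Distance(V, G) = 19.4 — off by 8.00.

Q = (0.00, 0.00) ✓; QC at 7.400° ✓; |QC| = 47.20 ✓; ∠QCV = 52.40° ✓; |CV| = 42.20 ✓; ∠(CV, VG) = 90.00° ✓; |VG| = 11.40 ✗.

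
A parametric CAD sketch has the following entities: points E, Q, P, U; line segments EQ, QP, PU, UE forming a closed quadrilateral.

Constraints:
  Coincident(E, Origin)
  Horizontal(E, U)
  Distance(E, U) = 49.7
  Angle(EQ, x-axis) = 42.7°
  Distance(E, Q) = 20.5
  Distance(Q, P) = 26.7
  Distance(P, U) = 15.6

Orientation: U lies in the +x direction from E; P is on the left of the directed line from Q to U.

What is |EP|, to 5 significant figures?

43.868

Checks: |QP| = 26.70 ✓; |PU| = 15.60 ✓.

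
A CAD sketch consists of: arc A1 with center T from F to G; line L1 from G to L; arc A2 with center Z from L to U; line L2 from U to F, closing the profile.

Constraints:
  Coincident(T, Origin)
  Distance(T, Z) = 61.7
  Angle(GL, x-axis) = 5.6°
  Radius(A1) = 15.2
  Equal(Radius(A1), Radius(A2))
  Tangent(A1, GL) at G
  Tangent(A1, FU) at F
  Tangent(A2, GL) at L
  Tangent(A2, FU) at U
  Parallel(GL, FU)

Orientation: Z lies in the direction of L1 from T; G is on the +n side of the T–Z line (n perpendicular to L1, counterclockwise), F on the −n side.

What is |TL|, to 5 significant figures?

63.545

Tangency of A1 to both parallel lines with radius 15.2 puts G and F at T ± 15.2·n: G = (-1.4833, 15.127), F = (1.4833, -15.127). Equal radii place L and U the same way about Z: L = Z + 15.2·n = (59.922, 21.148), U = Z − 15.2·n = (62.889, -9.1066). Then |TL| = |L − T| = 63.545.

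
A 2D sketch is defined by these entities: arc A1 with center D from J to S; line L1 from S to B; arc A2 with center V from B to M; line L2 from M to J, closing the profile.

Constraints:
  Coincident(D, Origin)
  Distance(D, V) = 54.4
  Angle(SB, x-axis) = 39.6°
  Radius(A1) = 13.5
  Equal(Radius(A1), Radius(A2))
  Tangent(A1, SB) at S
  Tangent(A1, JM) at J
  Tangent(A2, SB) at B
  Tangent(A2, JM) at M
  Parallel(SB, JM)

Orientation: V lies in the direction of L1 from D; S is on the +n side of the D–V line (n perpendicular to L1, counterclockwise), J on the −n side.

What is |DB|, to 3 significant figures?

56.1

The slot axis is L1's direction at 39.6°, so u = (cos 39.6°, sin 39.6°) = (0.771, 0.637) and n = (−sin 39.6°, cos 39.6°) = (-0.637, 0.771). D is at the origin and V lies 54.4 along u from D, so V = 54.4·u = (41.9, 34.7). Tangency of A1 to both parallel lines with radius 13.5 puts S and J at D ± 13.5·n: S = (-8.61, 10.4), J = (8.61, -10.4). Equal radii place B and M the same way about V: B = V + 13.5·n = (33.3, 45.1), M = V − 13.5·n = (50.5, 24.3). Then |DB| = |B − D| = 56.1.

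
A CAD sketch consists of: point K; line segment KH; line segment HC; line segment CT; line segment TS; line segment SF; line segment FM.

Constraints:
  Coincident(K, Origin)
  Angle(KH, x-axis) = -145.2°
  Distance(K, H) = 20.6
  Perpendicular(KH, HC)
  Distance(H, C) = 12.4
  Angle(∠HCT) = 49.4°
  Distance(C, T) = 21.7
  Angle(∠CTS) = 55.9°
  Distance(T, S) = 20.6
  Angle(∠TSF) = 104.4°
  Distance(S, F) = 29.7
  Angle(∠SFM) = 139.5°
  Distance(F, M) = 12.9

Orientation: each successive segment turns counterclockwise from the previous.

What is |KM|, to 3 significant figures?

47.9

K is at the origin; KH runs at -145.2° with length 20.6, so H = (-16.9, -11.8). KH ⟂ HC, so HC runs at -55.2°; with |HC| = 12.4, C = (-9.84, -21.9). ∠HCT = 49.4° gives CT at 75.4° from the x-axis; with |CT| = 21.7, T = (-4.37, -0.940). ∠CTS = 55.9° gives TS at -160° from the x-axis; with |TS| = 20.6, S = (-23.8, -7.82). ∠TSF = 104.4° gives SF at -84.9° from the x-axis; with |SF| = 29.7, F = (-21.1, -37.4). ∠SFM = 139.5° gives FM at -44.4° from the x-axis; with |FM| = 12.9, M = (-11.9, -46.4). Then |KM| = |M − K| = 47.9.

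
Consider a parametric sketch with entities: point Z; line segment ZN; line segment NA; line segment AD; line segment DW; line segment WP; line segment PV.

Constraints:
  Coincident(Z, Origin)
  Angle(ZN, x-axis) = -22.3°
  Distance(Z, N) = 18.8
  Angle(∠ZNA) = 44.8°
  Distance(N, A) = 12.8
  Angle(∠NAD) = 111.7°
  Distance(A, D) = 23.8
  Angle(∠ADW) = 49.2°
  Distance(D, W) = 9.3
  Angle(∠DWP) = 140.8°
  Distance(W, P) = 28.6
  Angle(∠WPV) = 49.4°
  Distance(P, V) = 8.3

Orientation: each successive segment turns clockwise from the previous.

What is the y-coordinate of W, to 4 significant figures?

5.582

Z is at the origin; ZN runs at -22.3° with length 18.8, so N = (17.39, -7.134). ∠ZNA = 44.8° gives NA at -157.5° from the x-axis; with |NA| = 12.8, A = (5.568, -12.03). ∠NAD = 111.7° gives AD at 134.2° from the x-axis; with |AD| = 23.8, D = (-11.02, 5.030). ∠ADW = 49.2° gives DW at 3.400° from the x-axis; with |DW| = 9.3, W = (-1.741, 5.582). So W.y = 5.582.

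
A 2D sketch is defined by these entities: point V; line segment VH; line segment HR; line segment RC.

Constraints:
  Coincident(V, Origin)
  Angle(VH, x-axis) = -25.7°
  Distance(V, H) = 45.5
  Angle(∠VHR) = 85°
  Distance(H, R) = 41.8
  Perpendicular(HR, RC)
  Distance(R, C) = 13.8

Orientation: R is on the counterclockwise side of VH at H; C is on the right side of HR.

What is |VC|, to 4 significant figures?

70.20

V is at the origin; VH runs at -25.7° with length 45.5, so H = 45.5·(cos -25.7°, sin -25.7°) = (41.00, -19.73). ∠VHR = 85.0°, so HR runs at -25.7° + (180° − 85.0°) = 69.30° from the x-axis; with |HR| = 41.8, R = H + 41.8·(cos 69.30°, sin 69.30°) = (55.77, 19.37). The perpendicularity gives RC at right angles to HR; with |RC| = 13.8 on the right of HR, C = R + 13.8·(0.9354, -0.3535) = (68.68, 14.49). Then |VC| = |C − V| = 70.20.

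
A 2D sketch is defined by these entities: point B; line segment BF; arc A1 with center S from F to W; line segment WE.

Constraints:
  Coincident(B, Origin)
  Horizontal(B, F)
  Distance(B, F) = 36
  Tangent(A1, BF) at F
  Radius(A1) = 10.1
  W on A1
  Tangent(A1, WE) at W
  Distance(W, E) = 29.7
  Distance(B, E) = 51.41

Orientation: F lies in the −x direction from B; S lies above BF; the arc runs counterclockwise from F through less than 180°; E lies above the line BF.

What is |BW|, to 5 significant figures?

28.573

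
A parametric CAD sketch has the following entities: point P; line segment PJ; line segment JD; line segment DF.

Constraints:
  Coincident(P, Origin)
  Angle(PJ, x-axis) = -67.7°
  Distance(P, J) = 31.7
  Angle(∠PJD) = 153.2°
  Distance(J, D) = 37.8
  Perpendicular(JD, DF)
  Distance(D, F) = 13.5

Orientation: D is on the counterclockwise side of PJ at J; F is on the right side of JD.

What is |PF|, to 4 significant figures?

71.70

∠PJD = 153.2°, so JD runs at -67.7° + (180° − 153.2°) = -40.90° from the x-axis; with |JD| = 37.8, D = J + 37.8·(cos -40.90°, sin -40.90°) = (40.60, -54.08). JD ⟂ DF; with |DF| = 13.5 on the right of JD, F = D + 13.5·(-0.6547, -0.7559) = (31.76, -64.28). Then |PF| = |F − P| = 71.70.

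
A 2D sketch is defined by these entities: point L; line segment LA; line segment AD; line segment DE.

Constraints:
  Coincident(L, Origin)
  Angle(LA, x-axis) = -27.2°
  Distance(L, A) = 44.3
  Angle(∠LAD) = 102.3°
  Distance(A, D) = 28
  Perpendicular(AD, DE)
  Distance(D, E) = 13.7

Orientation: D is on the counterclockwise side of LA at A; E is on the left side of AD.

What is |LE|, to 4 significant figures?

47.71

∠LAD = 102.3°, so AD runs at -27.2° + (180° − 102.3°) = 50.50° from the x-axis; with |AD| = 28.0, D = A + 28.0·(cos 50.50°, sin 50.50°) = (57.21, 1.356). AD ⟂ DE; with |DE| = 13.7 on the left of AD, E = D + 13.7·(-0.7716, 0.6361) = (46.64, 10.07). Then |LE| = |E − L| = 47.71.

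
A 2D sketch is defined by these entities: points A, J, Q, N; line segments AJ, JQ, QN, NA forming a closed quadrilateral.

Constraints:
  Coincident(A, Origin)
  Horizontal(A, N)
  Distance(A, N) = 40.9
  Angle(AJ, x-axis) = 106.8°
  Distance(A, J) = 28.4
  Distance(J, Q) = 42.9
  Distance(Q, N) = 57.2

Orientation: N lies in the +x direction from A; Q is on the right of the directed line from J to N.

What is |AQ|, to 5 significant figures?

20.879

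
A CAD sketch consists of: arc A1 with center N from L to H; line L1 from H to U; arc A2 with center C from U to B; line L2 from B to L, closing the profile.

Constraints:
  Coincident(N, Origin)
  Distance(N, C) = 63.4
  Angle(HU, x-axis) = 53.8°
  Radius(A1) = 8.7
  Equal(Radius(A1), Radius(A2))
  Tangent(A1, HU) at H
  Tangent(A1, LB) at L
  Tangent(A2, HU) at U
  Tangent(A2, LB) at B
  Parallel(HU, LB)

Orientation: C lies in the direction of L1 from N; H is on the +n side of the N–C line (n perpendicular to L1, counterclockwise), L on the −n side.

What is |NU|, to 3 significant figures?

64.0

The slot axis is L1's direction at 53.8°, so u = (cos 53.8°, sin 53.8°) = (0.591, 0.807) and n = (−sin 53.8°, cos 53.8°) = (-0.807, 0.591). N is at the origin and C lies 63.4 along u from N, so C = 63.4·u = (37.4, 51.2). Tangency of A1 to both parallel lines with radius 8.7 puts H and L at N ± 8.7·n: H = (-7.02, 5.14), L = (7.02, -5.14). Equal radii place U and B the same way about C: U = C + 8.7·n = (30.4, 56.3), B = C − 8.7·n = (44.5, 46.0). Then |NU| = |U − N| = 64.0.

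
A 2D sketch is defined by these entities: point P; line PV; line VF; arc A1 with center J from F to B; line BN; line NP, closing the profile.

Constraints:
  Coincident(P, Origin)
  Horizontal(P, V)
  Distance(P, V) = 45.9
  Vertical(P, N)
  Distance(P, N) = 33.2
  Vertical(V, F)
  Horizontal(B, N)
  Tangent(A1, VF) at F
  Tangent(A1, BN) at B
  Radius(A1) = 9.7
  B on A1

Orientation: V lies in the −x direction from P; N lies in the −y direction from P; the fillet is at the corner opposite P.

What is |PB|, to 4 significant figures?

49.12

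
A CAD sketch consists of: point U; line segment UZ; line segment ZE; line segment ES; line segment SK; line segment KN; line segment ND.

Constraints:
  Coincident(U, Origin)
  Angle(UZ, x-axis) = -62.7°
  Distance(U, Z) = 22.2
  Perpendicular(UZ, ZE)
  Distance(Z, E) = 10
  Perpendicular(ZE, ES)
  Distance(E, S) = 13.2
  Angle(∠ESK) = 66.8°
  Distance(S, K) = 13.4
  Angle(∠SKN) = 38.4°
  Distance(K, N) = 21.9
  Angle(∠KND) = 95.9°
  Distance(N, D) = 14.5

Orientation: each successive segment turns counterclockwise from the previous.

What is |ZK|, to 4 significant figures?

8.253

U is at the origin; UZ runs at -62.7° with length 22.2, so Z = (10.18, -19.73). UZ is perpendicular to ZE, so ZE runs at 27.30°; with |ZE| = 10.0, E = (19.07, -15.14). ZE is perpendicular to ES, so ES runs at 117.3°; with |ES| = 13.2, S = (13.01, -3.411). ∠ESK = 66.8° gives SK at -129.5° from the x-axis; with |SK| = 13.4, K = (4.491, -13.75). Then |ZK| = |K − Z| = 8.253.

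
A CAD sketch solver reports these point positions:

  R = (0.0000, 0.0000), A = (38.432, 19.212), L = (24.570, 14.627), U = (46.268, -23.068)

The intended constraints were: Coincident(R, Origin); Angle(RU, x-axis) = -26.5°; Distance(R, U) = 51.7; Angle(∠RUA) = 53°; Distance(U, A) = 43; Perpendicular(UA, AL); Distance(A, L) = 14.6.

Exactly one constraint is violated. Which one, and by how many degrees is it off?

Perpendicular(UA, AL) — off by 7.80°.

R = (0.00, 0.00) ✓; RU at -26.50° ✓; |RU| = 51.70 ✓; ∠RUA = 53.00° ✓; |UA| = 43.00 ✓; ∠(UA, AL) = 97.80° ✗; |AL| = 14.60 ✓.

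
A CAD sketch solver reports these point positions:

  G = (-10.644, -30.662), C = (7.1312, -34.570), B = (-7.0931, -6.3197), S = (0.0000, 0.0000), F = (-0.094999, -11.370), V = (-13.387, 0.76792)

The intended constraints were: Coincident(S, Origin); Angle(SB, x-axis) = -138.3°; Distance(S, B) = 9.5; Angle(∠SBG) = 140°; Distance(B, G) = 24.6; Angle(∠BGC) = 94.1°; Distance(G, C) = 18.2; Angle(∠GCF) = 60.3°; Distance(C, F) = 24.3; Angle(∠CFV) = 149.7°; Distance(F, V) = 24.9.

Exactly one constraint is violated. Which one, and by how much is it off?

Distance(F, V) = 24.9 — off by 6.90.

S = (0.00, 0.00) ✓; SB at -138.3° ✓; |SB| = 9.500 ✓; ∠SBG = 140.0° ✓; |BG| = 24.60 ✓; ∠BGC = 94.10° ✓; |GC| = 18.20 ✓; ∠GCF = 60.30° ✓; |CF| = 24.30 ✓; ∠CFV = 149.7° ✓; |FV| = 18.00 ✗.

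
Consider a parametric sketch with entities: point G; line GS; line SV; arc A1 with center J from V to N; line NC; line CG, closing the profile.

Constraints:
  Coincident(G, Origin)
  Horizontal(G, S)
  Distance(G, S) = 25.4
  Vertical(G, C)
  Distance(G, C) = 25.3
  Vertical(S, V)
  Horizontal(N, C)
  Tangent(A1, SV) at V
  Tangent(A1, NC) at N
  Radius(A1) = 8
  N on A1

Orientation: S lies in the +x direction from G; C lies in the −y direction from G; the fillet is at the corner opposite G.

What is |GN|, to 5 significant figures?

30.706

G is at the origin; G and S share the same y with |GS| = 25.4 and S on the +x side, so S = (25.400, 0.0000). GC is vertical with |GC| = 25.3 and C on the −y side, so C = (0.0000, -25.300). The virtual corner opposite G is at (25.400, -25.300). Since A1 is tangent to SV there, JV ⟂ SV and tangency of A1 to NC means the radius JN is perpendicular to NC, with radius 8.0, so the center J sits 8.0 in from both sides at J = (17.400, -17.300). That places the tangent points at V = (25.400, -17.300) on SV and N = (17.400, -25.300) on NC. Then |GN| = |N − G| = 30.706.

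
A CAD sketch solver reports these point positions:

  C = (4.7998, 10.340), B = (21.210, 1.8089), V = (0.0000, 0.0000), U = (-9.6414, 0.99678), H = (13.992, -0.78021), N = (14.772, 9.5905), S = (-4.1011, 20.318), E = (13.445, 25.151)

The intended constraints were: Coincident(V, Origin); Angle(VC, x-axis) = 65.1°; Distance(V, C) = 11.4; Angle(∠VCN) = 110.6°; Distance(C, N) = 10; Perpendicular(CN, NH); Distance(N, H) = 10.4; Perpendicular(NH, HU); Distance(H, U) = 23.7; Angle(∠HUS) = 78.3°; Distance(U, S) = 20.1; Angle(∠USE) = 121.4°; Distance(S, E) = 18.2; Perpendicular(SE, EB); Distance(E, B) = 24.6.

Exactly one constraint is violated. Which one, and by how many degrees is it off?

Perpendicular(SE, EB) — off by 3.00°.

V = (0.00, 0.00) ✓; VC at 65.10° ✓; |VC| = 11.40 ✓; ∠VCN = 110.6° ✓; |CN| = 10.00 ✓; ∠(CN, NH) = 90.00° ✓; |NH| = 10.40 ✓; ∠(NH, HU) = 90.00° ✓; |HU| = 23.70 ✓; ∠HUS = 78.30° ✓; |US| = 20.10 ✓; ∠USE = 121.4° ✓; |SE| = 18.20 ✓; ∠(SE, EB) = 87.00° ✗; |EB| = 24.60 ✓.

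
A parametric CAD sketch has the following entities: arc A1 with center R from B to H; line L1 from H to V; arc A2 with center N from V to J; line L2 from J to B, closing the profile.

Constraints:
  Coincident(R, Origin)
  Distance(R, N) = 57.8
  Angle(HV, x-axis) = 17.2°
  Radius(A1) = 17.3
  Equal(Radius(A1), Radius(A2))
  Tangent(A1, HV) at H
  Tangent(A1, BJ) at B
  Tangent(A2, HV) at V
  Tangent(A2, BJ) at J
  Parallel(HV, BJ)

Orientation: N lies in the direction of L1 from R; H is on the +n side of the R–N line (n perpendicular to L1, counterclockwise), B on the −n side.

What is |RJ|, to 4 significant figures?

60.33

The slot axis is L1's direction at 17.2°, so u = (cos 17.2°, sin 17.2°) = (0.9553, 0.2957) and n = (−sin 17.2°, cos 17.2°) = (-0.2957, 0.9553). R is at the origin and N lies 57.8 along u from R, so N = 57.8·u = (55.22, 17.09). Tangency of A1 to both parallel lines with radius 17.3 puts H and B at R ± 17.3·n: H = (-5.116, 16.53), B = (5.116, -16.53). Equal radii place V and J the same way about N: V = N + 17.3·n = (50.10, 33.62), J = N − 17.3·n = (60.33, 0.5656). Then |RJ| = |J − R| = 60.33.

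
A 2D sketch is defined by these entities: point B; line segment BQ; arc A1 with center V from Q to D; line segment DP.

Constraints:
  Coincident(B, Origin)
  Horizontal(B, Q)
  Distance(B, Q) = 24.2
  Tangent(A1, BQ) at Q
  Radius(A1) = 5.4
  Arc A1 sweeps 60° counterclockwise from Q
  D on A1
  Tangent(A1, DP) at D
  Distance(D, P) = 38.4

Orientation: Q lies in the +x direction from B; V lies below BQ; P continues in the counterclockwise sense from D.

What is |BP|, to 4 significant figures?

35.96

On A1, Q sits at bearing 90° from V; a 60° counterclockwise sweep puts D at bearing 150°, so D = V + 5.4·(cos 150°, sin 150°) = (19.52, -2.700). Tangency of A1 to DP means the radius VD is perpendicular to DP, so DP runs along (−sin 150°, cos 150°); with |DP| = 38.4, P = (0.3235, -35.96). Then |BP| = |P − B| = 35.96.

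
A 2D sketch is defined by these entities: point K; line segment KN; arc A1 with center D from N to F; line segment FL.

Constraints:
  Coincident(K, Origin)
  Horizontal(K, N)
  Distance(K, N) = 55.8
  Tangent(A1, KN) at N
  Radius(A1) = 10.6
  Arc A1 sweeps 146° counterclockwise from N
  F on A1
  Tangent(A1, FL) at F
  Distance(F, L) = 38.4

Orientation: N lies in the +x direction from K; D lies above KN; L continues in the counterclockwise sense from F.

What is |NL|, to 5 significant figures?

48.382

K is at the origin; KN is horizontal with |KN| = 55.8 and N on the +x side, so N = (55.800, 0.0000). Since A1 is tangent to KN there, DN ⟂ KN, so D = N + (0, 10.6) = (55.800, 10.600). On A1, N sits at bearing -90° from D; a 146° counterclockwise sweep puts F at bearing 56°, so F = D + 10.6·(cos 56°, sin 56°) = (61.727, 19.388). Since A1 is tangent to FL there, DF ⟂ FL, so FL runs along (−sin 56°, cos 56°); with |FL| = 38.4, L = (29.892, 40.861). Then |NL| = |L − N| = 48.382.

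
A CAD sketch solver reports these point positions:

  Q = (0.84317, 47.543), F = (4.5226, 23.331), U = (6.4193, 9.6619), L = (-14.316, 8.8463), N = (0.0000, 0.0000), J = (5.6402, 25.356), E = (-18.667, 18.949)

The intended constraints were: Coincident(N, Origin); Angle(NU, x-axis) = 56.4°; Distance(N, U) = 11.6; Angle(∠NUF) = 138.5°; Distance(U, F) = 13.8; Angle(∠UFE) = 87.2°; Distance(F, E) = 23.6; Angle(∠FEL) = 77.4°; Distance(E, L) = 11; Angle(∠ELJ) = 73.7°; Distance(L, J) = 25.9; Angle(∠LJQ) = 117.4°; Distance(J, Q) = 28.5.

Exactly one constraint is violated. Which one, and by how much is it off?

Distance(J, Q) = 28.5 — off by 5.80.

N = (0.00, 0.00) ✓; NU at 56.40° ✓; |NU| = 11.60 ✓; ∠NUF = 138.5° ✓; |UF| = 13.80 ✓; ∠UFE = 87.20° ✓; |FE| = 23.60 ✓; ∠FEL = 77.40° ✓; |EL| = 11.00 ✓; ∠ELJ = 73.70° ✓; |LJ| = 25.90 ✓; ∠LJQ = 117.4° ✓; |JQ| = 22.70 ✗.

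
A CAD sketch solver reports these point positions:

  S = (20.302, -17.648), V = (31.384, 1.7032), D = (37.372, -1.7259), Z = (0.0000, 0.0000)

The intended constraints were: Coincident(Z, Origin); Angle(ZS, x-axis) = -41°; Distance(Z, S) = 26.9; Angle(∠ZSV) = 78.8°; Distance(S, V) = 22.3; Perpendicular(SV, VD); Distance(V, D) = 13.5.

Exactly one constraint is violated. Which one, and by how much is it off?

Distance(V, D) = 13.5 — off by 6.60.

Z = (0.00, 0.00) ✓; ZS at -41.00° ✓; |ZS| = 26.90 ✓; ∠ZSV = 78.80° ✓; |SV| = 22.30 ✓; ∠(SV, VD) = 90.00° ✓; |VD| = 6.900 ✗.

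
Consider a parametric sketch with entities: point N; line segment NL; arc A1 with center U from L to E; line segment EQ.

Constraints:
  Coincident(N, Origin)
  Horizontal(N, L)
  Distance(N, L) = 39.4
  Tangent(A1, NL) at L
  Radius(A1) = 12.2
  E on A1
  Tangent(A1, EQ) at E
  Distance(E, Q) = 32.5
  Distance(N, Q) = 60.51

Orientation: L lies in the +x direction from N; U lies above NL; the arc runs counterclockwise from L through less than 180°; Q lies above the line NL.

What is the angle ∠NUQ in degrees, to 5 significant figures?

105.29°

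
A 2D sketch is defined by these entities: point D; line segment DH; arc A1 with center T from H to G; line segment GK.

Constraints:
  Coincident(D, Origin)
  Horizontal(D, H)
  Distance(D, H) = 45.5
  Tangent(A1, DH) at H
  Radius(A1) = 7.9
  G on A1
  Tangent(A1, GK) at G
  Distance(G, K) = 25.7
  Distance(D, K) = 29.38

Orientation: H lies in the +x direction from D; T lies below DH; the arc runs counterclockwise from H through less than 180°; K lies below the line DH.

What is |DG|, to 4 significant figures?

40.08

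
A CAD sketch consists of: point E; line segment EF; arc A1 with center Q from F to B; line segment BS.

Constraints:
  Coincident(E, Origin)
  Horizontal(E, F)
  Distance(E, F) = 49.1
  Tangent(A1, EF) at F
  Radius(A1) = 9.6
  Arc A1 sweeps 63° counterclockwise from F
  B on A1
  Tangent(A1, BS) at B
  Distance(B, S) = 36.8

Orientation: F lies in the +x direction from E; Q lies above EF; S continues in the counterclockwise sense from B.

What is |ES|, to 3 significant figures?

83.5

E is at the origin; EF is horizontal with |EF| = 49.1 and F on the +x side, so F = (49.1, 0.00). Tangency of A1 to EF means the radius QF is perpendicular to EF, so Q = F + (0, 9.6) = (49.1, 9.60). On A1, F sits at bearing -90° from Q; a 63° counterclockwise sweep puts B at bearing -27°, so B = Q + 9.6·(cos -27°, sin -27°) = (57.7, 5.24). Tangency of A1 to BS means the radius QB is perpendicular to BS, so BS runs along (−sin -27°, cos -27°); with |BS| = 36.8, S = (74.4, 38.0). Then |ES| = |S − E| = 83.5.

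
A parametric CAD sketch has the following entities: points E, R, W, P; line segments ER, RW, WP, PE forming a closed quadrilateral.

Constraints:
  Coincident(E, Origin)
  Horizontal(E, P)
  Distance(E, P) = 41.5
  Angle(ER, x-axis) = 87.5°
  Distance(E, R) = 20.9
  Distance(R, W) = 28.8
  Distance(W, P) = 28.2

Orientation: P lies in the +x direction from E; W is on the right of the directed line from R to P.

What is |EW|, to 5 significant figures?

14.582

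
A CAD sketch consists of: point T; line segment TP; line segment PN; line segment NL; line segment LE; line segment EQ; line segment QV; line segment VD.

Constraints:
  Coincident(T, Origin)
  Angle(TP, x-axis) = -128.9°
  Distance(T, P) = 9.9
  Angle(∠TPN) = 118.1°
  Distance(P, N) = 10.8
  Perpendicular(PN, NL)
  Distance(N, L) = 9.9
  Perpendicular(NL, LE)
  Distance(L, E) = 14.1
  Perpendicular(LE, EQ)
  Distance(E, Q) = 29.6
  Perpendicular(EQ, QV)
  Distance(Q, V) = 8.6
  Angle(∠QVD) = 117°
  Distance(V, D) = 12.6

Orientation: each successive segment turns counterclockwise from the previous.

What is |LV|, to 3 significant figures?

30.1

T is at the origin; TP runs at -128.9° with length 9.9, so P = (-6.22, -7.70). ∠TPN = 118.1° gives PN at -67.0° from the x-axis; with |PN| = 10.8, N = (-2.00, -17.6). The perpendicularity gives NL at right angles to PN, so NL runs at 23.0°; with |NL| = 9.9, L = (7.12, -13.8). The perpendicularity gives LE at right angles to NL, so LE runs at 113°; with |LE| = 14.1, E = (1.61, -0.799). The perpendicularity gives EQ at right angles to LE, so EQ runs at -157°; with |EQ| = 29.6, Q = (-25.6, -12.4). EQ ⟂ QV, so QV runs at -67.0°; with |QV| = 8.6, V = (-22.3, -20.3). Then |LV| = |V − L| = 30.1.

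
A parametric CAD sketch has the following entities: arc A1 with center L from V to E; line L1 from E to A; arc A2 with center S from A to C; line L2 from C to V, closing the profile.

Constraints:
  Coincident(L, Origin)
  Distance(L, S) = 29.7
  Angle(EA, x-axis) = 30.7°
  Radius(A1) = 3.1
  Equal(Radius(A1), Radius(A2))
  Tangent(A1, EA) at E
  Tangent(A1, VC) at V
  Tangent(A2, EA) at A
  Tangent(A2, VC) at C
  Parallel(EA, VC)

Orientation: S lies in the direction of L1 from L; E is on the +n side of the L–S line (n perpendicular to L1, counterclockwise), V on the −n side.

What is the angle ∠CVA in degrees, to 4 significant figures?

11.79°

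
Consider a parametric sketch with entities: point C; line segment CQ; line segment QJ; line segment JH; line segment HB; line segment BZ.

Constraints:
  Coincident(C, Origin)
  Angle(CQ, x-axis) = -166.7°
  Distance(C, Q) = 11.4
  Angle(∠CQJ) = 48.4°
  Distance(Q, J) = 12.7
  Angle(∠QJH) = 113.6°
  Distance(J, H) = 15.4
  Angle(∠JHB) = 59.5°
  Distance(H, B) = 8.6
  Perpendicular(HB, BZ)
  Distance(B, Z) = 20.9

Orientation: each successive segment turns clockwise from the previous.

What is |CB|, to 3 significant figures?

5.32

C is at the origin; CQ runs at -166.7° with length 11.4, so Q = (-11.1, -2.62). ∠CQJ = 48.4° gives QJ at 61.7° from the x-axis; with |QJ| = 12.7, J = (-5.07, 8.56). ∠QJH = 113.6° gives JH at -4.70° from the x-axis; with |JH| = 15.4, H = (10.3, 7.30). ∠JHB = 59.5° gives HB at -125° from the x-axis; with |HB| = 8.6, B = (5.32, 0.270). Then |CB| = |B − C| = 5.32.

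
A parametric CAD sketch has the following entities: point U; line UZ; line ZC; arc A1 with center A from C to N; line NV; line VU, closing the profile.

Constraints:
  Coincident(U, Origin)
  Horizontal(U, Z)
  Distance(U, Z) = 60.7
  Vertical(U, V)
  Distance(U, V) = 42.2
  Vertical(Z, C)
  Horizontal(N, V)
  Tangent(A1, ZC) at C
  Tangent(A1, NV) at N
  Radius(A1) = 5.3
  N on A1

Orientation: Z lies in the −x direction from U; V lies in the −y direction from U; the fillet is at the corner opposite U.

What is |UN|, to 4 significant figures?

69.64

The virtual corner opposite U is at (-60.70, -42.20). A1 meets ZC tangentially, so AC is at right angles to ZC and A1 meets NV tangentially, so AN is at right angles to NV, with radius 5.3, so the center A sits 5.3 in from both sides at A = (-55.40, -36.90). That places the tangent points at C = (-60.70, -36.90) on ZC and N = (-55.40, -42.20) on NV. Then |UN| = |N − U| = 69.64.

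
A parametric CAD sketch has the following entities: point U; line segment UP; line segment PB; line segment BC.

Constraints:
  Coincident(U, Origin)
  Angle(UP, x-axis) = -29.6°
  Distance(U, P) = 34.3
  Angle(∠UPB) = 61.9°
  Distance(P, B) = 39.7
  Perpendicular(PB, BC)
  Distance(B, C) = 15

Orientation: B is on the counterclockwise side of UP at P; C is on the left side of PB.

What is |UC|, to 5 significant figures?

28.055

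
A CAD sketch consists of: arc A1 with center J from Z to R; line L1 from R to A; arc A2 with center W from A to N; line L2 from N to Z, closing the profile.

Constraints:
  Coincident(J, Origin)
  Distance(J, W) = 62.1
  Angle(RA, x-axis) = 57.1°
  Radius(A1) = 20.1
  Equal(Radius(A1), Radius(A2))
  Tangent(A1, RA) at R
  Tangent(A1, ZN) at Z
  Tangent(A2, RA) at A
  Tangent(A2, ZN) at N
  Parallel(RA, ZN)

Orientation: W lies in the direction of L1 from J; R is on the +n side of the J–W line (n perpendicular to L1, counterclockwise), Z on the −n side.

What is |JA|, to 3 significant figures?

65.3

Tangency of A1 to both parallel lines with radius 20.1 puts R and Z at J ± 20.1·n: R = (-16.9, 10.9), Z = (16.9, -10.9). Equal radii place A and N the same way about W: A = W + 20.1·n = (16.9, 63.1), N = W − 20.1·n = (50.6, 41.2). Then |JA| = |A − J| = 65.3.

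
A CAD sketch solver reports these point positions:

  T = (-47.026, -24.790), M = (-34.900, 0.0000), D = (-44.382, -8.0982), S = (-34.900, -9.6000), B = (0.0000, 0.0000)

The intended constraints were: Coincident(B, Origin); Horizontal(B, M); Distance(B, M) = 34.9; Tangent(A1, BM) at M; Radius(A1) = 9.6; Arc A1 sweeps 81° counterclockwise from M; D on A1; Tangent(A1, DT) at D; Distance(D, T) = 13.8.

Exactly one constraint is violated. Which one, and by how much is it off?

Distance(D, T) = 13.8 — off by 3.10.

B = (0.00, 0.00) ✓; B.y = 0.00, M.y = 0.00 ✓; |BM| = 34.90 ✓; ∠(SM, MB) = 90.00° ✓; |SM| = 9.600 ✓; bearing(S→D) − bearing(S→M) = 81.00° ✓; |SD| = 9.600 ✓; ∠(SD, DT) = 90.00° ✓; |DT| = 16.90 ✗.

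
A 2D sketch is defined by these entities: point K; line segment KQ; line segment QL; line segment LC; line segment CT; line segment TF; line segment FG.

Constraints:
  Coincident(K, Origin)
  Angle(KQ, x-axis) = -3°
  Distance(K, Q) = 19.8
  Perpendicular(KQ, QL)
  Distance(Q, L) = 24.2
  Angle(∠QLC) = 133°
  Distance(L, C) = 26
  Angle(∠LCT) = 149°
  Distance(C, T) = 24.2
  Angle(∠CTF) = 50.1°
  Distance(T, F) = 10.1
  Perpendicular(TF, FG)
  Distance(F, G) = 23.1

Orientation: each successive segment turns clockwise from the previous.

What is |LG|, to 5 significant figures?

30.254

∠CTF = 50.1° gives TF at 59.100° from the x-axis; with |TF| = 10.1, F = (-20.126, -37.035). TF ⟂ FG, so FG runs at -30.900°; with |FG| = 23.1, G = (-0.30481, -48.898). Then |LG| = |G − L| = 30.254.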